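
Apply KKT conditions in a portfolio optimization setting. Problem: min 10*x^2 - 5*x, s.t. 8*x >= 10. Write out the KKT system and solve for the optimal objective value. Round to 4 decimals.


Step 1: Try lambda = 0 (constraint inactive).
x_unc = 5/(2*10) = 0.25
Check: 8*0.25 = 2.0 < 10 -- violated!
Step 2: Constraint must be active: 8*x = 10
x* = 10/8 = 1.25
lambda = (2*10*1.25 - 5)/8 = 2.5
Step 3: Compute optimal value.
f(x*) = 10*1.25^2 - 5*1.25 = 9.375


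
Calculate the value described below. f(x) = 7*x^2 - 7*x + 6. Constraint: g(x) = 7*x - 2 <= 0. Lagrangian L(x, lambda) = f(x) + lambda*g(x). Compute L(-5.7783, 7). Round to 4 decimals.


Step 1: Evaluate f(x).
f(-5.7783) = 7*(-5.7783)^2 - 7*(-5.7783) + 6 = 280.1694
Step 2: Evaluate g(x).
g(-5.7783) = 7*-5.7783 - 2 = -42.4481
Step 3: Compute Lagrangian.
L = 280.1694 + 7*-42.4481 = -16.9673


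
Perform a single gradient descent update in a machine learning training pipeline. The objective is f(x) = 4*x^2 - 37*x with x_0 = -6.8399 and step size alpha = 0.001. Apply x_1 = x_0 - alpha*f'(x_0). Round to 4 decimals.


We compute the gradient at x_0 and apply the update.
f'(x) = 8*x - 37
f'(-6.8399) = 8*-6.8399 - 37 = -91.7192
x_1 = -6.8399 - 0.001*-91.7192 = -6.7482


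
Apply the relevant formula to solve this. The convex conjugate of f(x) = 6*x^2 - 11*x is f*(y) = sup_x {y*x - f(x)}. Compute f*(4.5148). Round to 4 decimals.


f*(y) = sup_x {y*x - a*x^2 - b*x} = sup_x {(y-b)*x - a*x^2}
FOC: (y - b) - 2a*x = 0 => x* = (y - b)/(2a)
x* = (4.5148 + 11)/(2*6) = 1.2929
f*(4.5148) = (y-b)^2/(4a) = (4.5148 + 11)^2/(4*6)
= 240.709/24 = 10.0295


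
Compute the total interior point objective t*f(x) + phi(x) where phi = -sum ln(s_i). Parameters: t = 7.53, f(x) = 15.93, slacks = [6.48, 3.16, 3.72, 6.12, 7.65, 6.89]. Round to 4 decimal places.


Step 1: Compute log-barrier.
ln values: [1.8687, 1.1506, 1.3137, 1.8116, 2.0347, 1.9301]
phi = -(1.8687 + 1.1506 + 1.3137 + 1.8116 + 2.0347 + 1.9301) = -10.1094
Step 2: Compute augmented objective.
t*f(x) = 7.53*15.93 = 119.9529
Total = 119.9529 - 10.1094 = 109.8435


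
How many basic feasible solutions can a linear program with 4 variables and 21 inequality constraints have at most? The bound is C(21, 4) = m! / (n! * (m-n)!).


Each vertex corresponds to some choice of n active constraints out of m, so the number of vertices is at most C(m, n) = m! / (n!(m-n)!).
m = 21, n = 4
Numerator: 21 * 20 * 19 * 18
Denominator: 4! = 24
C(21, 4) = 5985


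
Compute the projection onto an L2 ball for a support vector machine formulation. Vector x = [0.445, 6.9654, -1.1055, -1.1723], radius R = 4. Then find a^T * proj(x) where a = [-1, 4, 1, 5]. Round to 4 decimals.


Step 1: Compute ||x|| (intermediates to 6 decimals).
||x|| = sqrt(0.445^2 + 6.9654^2 + (-1.1055)^2 + (-1.1723)^2) = 7.163186
Step 2: Project.
Since ||x|| > R, scale = R/||x|| = 4/7.163186 = 0.558411, proj(x) = scale * x
proj(x) = [0.248493, 3.889556, -0.617323, -0.654625]
Step 3: Dot product.
a^T * proj(x) = -1*0.248493 + 4*3.889556 + 1*(-0.617323) + 5*(-0.654625) = 11.4193


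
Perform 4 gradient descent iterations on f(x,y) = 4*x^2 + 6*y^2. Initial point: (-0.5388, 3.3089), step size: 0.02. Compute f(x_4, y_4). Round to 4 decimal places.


Gradient descent on f(x,y) = 4*x^2 + 6*y^2.
Starting point: (-0.5388, 3.3089), alpha = 0.02
Step 1: grad_x = 2*4*-0.5388 = -4.3104, grad_y = 2*6*3.3089 = 39.7068
  x_1 = -0.5388 - 0.02*-4.3104 = -0.4526
  y_1 = 3.3089 - 0.02*39.7068 = 2.5148
Step 2: grad_x = 2*4*-0.4526 = -3.6207, grad_y = 2*6*2.5148 = 30.1772
  x_2 = -0.4526 - 0.02*-3.6207 = -0.3802
  y_2 = 2.5148 - 0.02*30.1772 = 1.9112
Step 3: grad_x = 2*4*-0.3802 = -3.0414, grad_y = 2*6*1.9112 = 22.9346
  x_3 = -0.3802 - 0.02*-3.0414 = -0.3193
  y_3 = 1.9112 - 0.02*22.9346 = 1.4525
Step 4: grad_x = 2*4*-0.3193 = -2.5548, grad_y = 2*6*1.4525 = 17.4303
  x_4 = -0.3193 - 0.02*-2.5548 = -0.2683
  y_4 = 1.4525 - 0.02*17.4303 = 1.1039
f(-0.2683, 1.1039) = 4*(-0.2683)^2 + 6*1.1039^2 = 7.5997


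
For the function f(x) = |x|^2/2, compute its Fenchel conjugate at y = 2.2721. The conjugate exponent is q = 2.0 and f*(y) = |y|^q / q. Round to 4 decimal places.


The conjugate exponent q satisfies 1/p + 1/q = 1.
p = 2, so q = 2/(2 - 1) = 2.0
|y|^q = 2.2721^2.0 = 5.1624
f*(2.2721) = 5.1624 / 2.0 = 2.5812


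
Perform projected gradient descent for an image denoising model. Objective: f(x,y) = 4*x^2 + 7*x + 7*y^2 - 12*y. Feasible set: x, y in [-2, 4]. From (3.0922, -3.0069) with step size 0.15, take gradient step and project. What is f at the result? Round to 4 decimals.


Step 1: Compute gradient at (3.0922, -3.0069).
grad_x = 2*4*3.0922 + 7 = 31.7376
grad_y = 2*7*-3.0069 - 12 = -54.0966
Step 2: Gradient step.
x_raw = 3.0922 - 0.15*31.7376 = -1.6684
y_raw = -3.0069 - 0.15*-54.0966 = 5.1076
Step 3: Project onto [-2, 4].
x_proj = clip(-1.6684) = -1.6684
y_proj = clip(5.1076) = 4.0
Step 4: Evaluate f.
f(-1.6684, 4.0) = 63.4557


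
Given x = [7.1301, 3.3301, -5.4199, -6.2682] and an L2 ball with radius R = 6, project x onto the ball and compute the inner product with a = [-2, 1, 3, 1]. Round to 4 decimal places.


Step 1: Compute ||x|| (intermediates to 6 decimals).
||x|| = sqrt(7.1301^2 + 3.3301^2 + (-5.4199)^2 + (-6.2682)^2) = 11.427753
Step 2: Project.
Since ||x|| > R, scale = R/||x|| = 6/11.427753 = 0.525038, proj(x) = scale * x
proj(x) = [3.743573, 1.748429, -2.845653, -3.291043]
Step 3: Dot product.
a^T * proj(x) = -2*3.743573 + 1*1.748429 + 3*(-2.845653) + 1*(-3.291043) = -17.5667


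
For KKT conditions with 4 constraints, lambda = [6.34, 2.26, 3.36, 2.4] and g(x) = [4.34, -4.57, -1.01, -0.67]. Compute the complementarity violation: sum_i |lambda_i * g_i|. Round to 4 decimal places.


KKT complementary slackness check:
lambda_1 * g_1 = 6.34 * 4.34 = 27.5156
lambda_2 * g_2 = 2.26 * -4.57 = -10.3282
lambda_3 * g_3 = 3.36 * -1.01 = -3.3936
lambda_4 * g_4 = 2.4 * -0.67 = -1.608
Total violation = 27.5156 + 10.3282 + 3.3936 + 1.608 = 42.8454


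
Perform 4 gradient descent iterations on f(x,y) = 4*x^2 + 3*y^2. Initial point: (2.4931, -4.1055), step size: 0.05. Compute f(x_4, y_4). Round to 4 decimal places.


Gradient descent on f(x,y) = 4*x^2 + 3*y^2.
Starting point: (2.4931, -4.1055), alpha = 0.05
Step 1: grad_x = 2*4*2.4931 = 19.9448, grad_y = 2*3*-4.1055 = -24.633
  x_1 = 2.4931 - 0.05*19.9448 = 1.4959
  y_1 = -4.1055 - 0.05*-24.633 = -2.8739
Step 2: grad_x = 2*4*1.4959 = 11.9669, grad_y = 2*3*-2.8739 = -17.2431
  x_2 = 1.4959 - 0.05*11.9669 = 0.8975
  y_2 = -2.8739 - 0.05*-17.2431 = -2.0117
Step 3: grad_x = 2*4*0.8975 = 7.1801, grad_y = 2*3*-2.0117 = -12.0702
  x_3 = 0.8975 - 0.05*7.1801 = 0.5385
  y_3 = -2.0117 - 0.05*-12.0702 = -1.4082
Step 4: grad_x = 2*4*0.5385 = 4.3081, grad_y = 2*3*-1.4082 = -8.4491
  x_4 = 0.5385 - 0.05*4.3081 = 0.3231
  y_4 = -1.4082 - 0.05*-8.4491 = -0.9857
f(0.3231, -0.9857) = 4*0.3231^2 + 3*(-0.9857)^2 = 3.3326


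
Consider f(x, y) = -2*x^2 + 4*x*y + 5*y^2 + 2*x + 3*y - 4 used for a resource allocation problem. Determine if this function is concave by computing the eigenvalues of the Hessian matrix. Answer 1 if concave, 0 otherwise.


The Hessian of f(x,y) = -2*x^2 + 4*x*y + 5*y^2 + 2*x + 3*y - 4 is:
H = [[-4, 4], [4, 10]]
Trace = -4 + 10 = 6
Determinant = -4*10 - (4)^2 = -56
Discriminant = (6)^2 - 4*-56 = 260.0
Eigenvalues: lambda_1 = -5.0623, lambda_2 = 11.0623
The function is not concave.

0


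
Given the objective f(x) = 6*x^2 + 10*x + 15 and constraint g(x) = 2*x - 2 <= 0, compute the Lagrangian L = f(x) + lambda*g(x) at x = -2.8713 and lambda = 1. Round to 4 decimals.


Step 1: Evaluate f(x).
f(-2.8713) = 6*(-2.8713)^2 + 10*(-2.8713) + 15 = 35.7532
Step 2: Evaluate g(x).
g(-2.8713) = 2*-2.8713 - 2 = -7.7426
Step 3: Compute Lagrangian.
L = 35.7532 + 1*-7.7426 = 28.0106


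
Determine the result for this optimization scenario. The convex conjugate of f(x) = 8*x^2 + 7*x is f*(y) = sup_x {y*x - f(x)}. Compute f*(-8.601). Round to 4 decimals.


f*(y) = sup_x {y*x - a*x^2 - b*x} = sup_x {(y-b)*x - a*x^2}
FOC: (y - b) - 2a*x = 0 => x* = (y - b)/(2a)
x* = (-8.601 - 7)/(2*8) = -0.9751
f*(-8.601) = (y-b)^2/(4a) = (-8.601 - 7)^2/(4*8)
= 243.3912/32 = 7.606


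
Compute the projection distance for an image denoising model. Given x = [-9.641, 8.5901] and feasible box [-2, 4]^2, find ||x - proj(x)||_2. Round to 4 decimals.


Project each component onto [-2, 4].
clip(-9.641) = -2.0, clip(8.5901) = 4.0
Projection = [-2.0, 4.0]
Squared diffs: [58.3849, 21.069]
Distance = sqrt(79.4539) = 8.9137


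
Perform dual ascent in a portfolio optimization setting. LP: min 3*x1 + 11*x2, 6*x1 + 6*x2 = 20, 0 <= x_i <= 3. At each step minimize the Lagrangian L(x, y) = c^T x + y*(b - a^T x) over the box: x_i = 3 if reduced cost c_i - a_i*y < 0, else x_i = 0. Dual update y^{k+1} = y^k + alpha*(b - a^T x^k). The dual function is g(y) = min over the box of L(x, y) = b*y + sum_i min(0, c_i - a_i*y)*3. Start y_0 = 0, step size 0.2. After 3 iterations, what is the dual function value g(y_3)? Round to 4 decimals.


Dual ascent for LP: min 3*x1 + 11*x2, 6*x1 + 6*x2 = 20, 0 <= x_i <= 3
Step 1: y^k = 0.0, reduced costs: (3.0, 11.0)
  x^k = (0.0, 0.0), subgradient = b - a^T x = 20.0
  y^{k+1} = 0.0 + 0.2*20.0 = 4.0
Step 2: y^k = 4.0, reduced costs: (-21.0, -13.0)
  x^k = (3.0, 3.0), subgradient = b - a^T x = -16.0
  y^{k+1} = 4.0 + 0.2*-16.0 = 0.8
Step 3: y^k = 0.8, reduced costs: (-1.8, 6.2)
  x^k = (3.0, 0.0), subgradient = b - a^T x = 2.0
  y^{k+1} = 0.8 + 0.2*2.0 = 1.2
Dual objective at y_3 = 1.2: reduced costs (-4.2, 3.8), box minimizer x = (3.0, 0.0)
g(y_3) = b*y + (c1 - a1*y)*x1 + (c2 - a2*y)*x2 = 20*1.2 + (-4.2)*3.0 + 3.8*0.0 = 24.0 - 12.6 + 0.0 = 11.4


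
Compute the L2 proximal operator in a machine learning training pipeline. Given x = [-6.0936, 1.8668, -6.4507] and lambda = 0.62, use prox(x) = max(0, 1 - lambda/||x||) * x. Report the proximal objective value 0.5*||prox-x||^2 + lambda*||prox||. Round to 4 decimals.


Step 1: Compute ||x||.
||x|| = 9.068
Step 2: Compute scaling factor.
scale = max(0, 1 - 0.62/9.068) = 0.9316
Step 3: prox(x) = [-5.677, 1.7392, -6.0097]
||prox(x)|| = 8.448
Step 4: Proximal objective.
0.5*||prox-x||^2 = 0.1922
lambda*||prox|| = 5.2378
Total = 5.43


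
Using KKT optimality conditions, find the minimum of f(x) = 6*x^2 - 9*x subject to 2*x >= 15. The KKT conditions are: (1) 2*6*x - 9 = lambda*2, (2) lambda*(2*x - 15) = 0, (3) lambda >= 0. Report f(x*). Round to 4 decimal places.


Step 1: Try lambda = 0 (constraint inactive).
x_unc = 9/(2*6) = 0.75
Check: 2*0.75 = 1.5 < 15 -- violated!
Step 2: Constraint must be active: 2*x = 15
x* = 15/2 = 7.5
lambda = (2*6*7.5 - 9)/2 = 40.5
Step 3: Compute optimal value.
f(x*) = 6*7.5^2 - 9*7.5 = 270.0


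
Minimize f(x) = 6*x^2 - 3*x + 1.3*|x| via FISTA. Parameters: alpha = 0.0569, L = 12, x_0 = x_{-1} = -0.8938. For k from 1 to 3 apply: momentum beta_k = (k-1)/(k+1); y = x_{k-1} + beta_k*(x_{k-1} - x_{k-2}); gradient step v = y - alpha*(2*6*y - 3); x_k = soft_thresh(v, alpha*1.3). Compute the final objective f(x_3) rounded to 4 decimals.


FISTA on f(x) = 6*x^2 - 3*x + 1.3*|x|
L = 12, alpha = 0.0569
Iteration 1: beta = 0.0, y = -0.8938 + 0.0*(-0.8938 + 0.8938) = -0.8938
  grad(y) = -13.7256, v = y - alpha*grad = -0.1128
  prox(v) = soft_thresh(-0.1128, 0.074) = -0.0388
Iteration 2: beta = 0.3333, y = -0.0388 + 0.3333*(-0.0388 + 0.8938) = 0.2461
  grad(y) = -0.0463, v = y - alpha*grad = 0.2488
  prox(v) = soft_thresh(0.2488, 0.074) = 0.1748
Iteration 3: beta = 0.5, y = 0.1748 + 0.5*(0.1748 + 0.0388) = 0.2816
  grad(y) = 0.3796, v = y - alpha*grad = 0.26
  prox(v) = soft_thresh(0.26, 0.074) = 0.1861
f(x_3) = 6*0.1861^2 - 3*0.1861 + 1.3*|0.1861| = -0.1086


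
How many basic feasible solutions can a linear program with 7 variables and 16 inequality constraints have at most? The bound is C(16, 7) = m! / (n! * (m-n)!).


Each vertex corresponds to some choice of n active constraints out of m, so the number of vertices is at most C(m, n) = m! / (n!(m-n)!).
m = 16, n = 7
Numerator: 16 * 15 * 14 * 13 * 12 * 11 * 10
Denominator: 7! = 5040
C(16, 7) = 11440


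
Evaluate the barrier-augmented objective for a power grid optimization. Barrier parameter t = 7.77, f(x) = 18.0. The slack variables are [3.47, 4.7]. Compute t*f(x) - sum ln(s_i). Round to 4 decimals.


Step 1: Compute log-barrier.
ln values: [1.2442, 1.5476]
phi = -(1.2442 + 1.5476) = -2.7917
Step 2: Compute augmented objective.
t*f(x) = 7.77*18.0 = 139.86
Total = 139.86 - 2.7917 = 137.0683


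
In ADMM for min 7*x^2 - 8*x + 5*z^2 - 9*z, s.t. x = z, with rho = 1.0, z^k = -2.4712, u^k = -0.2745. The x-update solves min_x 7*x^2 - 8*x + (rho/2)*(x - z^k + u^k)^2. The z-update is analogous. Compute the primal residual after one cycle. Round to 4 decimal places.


ADMM iteration with rho = 1.0, z^k = -2.4712, u^k = -0.2745
Step 1: x-update.
Minimize 7*x^2 - 8*x + (1.0/2)*(x + 2.4712 - 0.2745)^2
FOC: (2*7 + 1.0)*x = 8 + 1.0*(-2.4712 + 0.2745)
x^{k+1} = 0.3869
Step 2: z-update.
Minimize 5*z^2 - 9*z + (1.0/2)*(0.3869 - z - 0.2745)^2
FOC: (2*5 + 1.0)*z = 9 + 1.0*(0.3869 - 0.2745)
z^{k+1} = 0.8284
Step 3: u-update.
u^{k+1} = -0.2745 + 0.3869 - 0.8284 = -0.716
Step 4: Primal residual = |0.3869 - 0.8284| = 0.4415


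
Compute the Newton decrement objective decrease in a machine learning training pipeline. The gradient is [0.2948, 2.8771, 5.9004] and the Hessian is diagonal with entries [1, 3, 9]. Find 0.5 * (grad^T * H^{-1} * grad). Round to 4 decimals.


Step 1: H is diagonal, so H^(-1) * g = [0.2948, 0.959, 0.6556].
Step 2: g^T H^(-1) g = sum_i g_i^2 / H_ii
  = (0.2948)^2/1 + (2.8771)^2/3 + (5.9004)^2/9
  = 0.0869 + 2.7592 + 3.8683 = 6.7144
Step 3: Objective decrease = 0.5 * g^T H^(-1) g = 3.3572


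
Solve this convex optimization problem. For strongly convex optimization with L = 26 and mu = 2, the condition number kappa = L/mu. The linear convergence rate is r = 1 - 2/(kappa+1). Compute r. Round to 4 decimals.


Step 1: Compute the condition number.
kappa = L/mu = 26/2 = 13.0
Step 2: Compute the convergence rate.
r = 1 - 2/(kappa + 1) = 1 - 2*mu/(L + mu) = (L - mu)/(L + mu) = 24/28 = 0.8571


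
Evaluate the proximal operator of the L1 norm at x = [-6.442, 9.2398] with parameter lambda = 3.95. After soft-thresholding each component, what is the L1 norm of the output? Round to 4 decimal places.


Soft-thresholding with lambda = 3.95:
prox(-6.442) = sign(-6.442)*max(|-6.442| - 3.95, 0) = -2.492
prox(9.2398) = sign(9.2398)*max(|9.2398| - 3.95, 0) = 5.2898
prox(x) = [-2.492, 5.2898]
||prox(x)||_1 = 2.492 + 5.2898 = 7.7818


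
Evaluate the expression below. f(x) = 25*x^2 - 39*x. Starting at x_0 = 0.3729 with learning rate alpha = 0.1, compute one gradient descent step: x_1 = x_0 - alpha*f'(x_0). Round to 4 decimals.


We compute the gradient at x_0 and apply the update.
f'(x) = 50*x - 39
f'(0.3729) = 50*0.3729 - 39 = -20.355
x_1 = 0.3729 - 0.1*-20.355 = 2.4084


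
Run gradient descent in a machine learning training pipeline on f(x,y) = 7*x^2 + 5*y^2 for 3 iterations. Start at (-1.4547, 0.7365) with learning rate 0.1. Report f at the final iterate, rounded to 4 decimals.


Gradient descent on f(x,y) = 7*x^2 + 5*y^2.
Starting point: (-1.4547, 0.7365), alpha = 0.1
Step 1: grad_x = 2*7*-1.4547 = -20.3658, grad_y = 2*5*0.7365 = 7.365
  x_1 = -1.4547 - 0.1*-20.3658 = 0.5819
  y_1 = 0.7365 - 0.1*7.365 = 0.0
Step 2: grad_x = 2*7*0.5819 = 8.1463, grad_y = 2*5*0.0 = 0.0
  x_2 = 0.5819 - 0.1*8.1463 = -0.2328
  y_2 = 0.0 - 0.1*0.0 = 0.0
Step 3: grad_x = 2*7*-0.2328 = -3.2585, grad_y = 2*5*0.0 = 0.0
  x_3 = -0.2328 - 0.1*-3.2585 = 0.0931
  y_3 = 0.0 - 0.1*0.0 = 0.0
f(0.0931, 0.0) = 7*0.0931^2 + 5*0.0^2 = 0.0607


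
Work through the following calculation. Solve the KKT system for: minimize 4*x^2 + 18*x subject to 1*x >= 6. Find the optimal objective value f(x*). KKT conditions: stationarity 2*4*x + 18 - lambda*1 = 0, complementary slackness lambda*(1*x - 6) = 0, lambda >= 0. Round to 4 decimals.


Step 1: Try lambda = 0 (constraint inactive).
x_unc = -18/(2*4) = -2.25
Check: 1*-2.25 = -2.25 < 6 -- violated!
Step 2: Constraint must be active: 1*x = 6
x* = 6/1 = 6.0
lambda = (2*4*6.0 + 18)/1 = 66.0
Step 3: Compute optimal value.
f(x*) = 4*6.0^2 + 18*6.0 = 252.0


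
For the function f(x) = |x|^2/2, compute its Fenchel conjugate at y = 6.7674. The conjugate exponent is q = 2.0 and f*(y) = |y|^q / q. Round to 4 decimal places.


The conjugate exponent q satisfies 1/p + 1/q = 1.
p = 2, so q = 2/(2 - 1) = 2.0
|y|^q = 6.7674^2.0 = 45.7977
f*(6.7674) = 45.7977 / 2.0 = 22.8989


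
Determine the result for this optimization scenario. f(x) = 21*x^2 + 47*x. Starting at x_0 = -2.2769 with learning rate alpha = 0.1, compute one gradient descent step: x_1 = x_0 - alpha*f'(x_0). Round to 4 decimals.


We compute the gradient at x_0 and apply the update.
f'(x) = 42*x + 47
f'(-2.2769) = 42*-2.2769 + 47 = -48.6298
x_1 = -2.2769 - 0.1*-48.6298 = 2.5861


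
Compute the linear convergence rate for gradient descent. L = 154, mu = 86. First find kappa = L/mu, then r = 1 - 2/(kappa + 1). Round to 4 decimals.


Step 1: Compute the condition number.
kappa = L/mu = 154/86 = 1.7907
Step 2: Compute the convergence rate.
r = 1 - 2/(kappa + 1) = 1 - 2*mu/(L + mu) = (L - mu)/(L + mu) = 68/240 = 0.2833


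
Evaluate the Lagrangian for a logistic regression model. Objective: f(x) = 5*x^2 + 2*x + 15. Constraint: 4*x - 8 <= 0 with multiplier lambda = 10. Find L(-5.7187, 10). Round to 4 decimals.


Step 1: Evaluate f(x).
f(-5.7187) = 5*(-5.7187)^2 + 2*(-5.7187) + 15 = 167.0802
Step 2: Evaluate g(x).
g(-5.7187) = 4*-5.7187 - 8 = -30.8748
Step 3: Compute Lagrangian.
L = 167.0802 + 10*-30.8748 = -141.6678


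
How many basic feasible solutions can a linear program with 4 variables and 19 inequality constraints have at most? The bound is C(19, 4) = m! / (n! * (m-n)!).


Each vertex corresponds to some choice of n active constraints out of m, so the number of vertices is at most C(m, n) = m! / (n!(m-n)!).
m = 19, n = 4
Numerator: 19 * 18 * 17 * 16
Denominator: 4! = 24
C(19, 4) = 3876


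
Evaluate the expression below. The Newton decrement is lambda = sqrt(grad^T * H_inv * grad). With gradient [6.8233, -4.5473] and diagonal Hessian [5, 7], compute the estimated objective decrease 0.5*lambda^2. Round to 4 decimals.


Step 1: H is diagonal, so H^(-1) * g = [1.3647, -0.6496].
Step 2: g^T H^(-1) g = sum_i g_i^2 / H_ii
  = (6.8233)^2/5 + (-4.5473)^2/7
  = 9.3115 + 2.954 = 12.2655
Step 3: Objective decrease = 0.5 * g^T H^(-1) g = 6.1327


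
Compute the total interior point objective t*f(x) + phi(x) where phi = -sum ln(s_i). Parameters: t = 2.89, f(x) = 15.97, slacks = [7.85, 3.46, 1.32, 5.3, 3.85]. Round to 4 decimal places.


Step 1: Compute log-barrier.
ln values: [2.0605, 1.2413, 0.2776, 1.6677, 1.3481]
phi = -(2.0605 + 1.2413 + 0.2776 + 1.6677 + 1.3481) = -6.5952
Step 2: Compute augmented objective.
t*f(x) = 2.89*15.97 = 46.1533
Total = 46.1533 - 6.5952 = 39.5581


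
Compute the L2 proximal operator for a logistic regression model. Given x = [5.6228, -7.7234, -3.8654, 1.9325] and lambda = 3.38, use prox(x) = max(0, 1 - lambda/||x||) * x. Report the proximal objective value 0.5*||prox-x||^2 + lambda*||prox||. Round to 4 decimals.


Step 1: Compute ||x||.
||x|| = 10.4854
Step 2: Compute scaling factor.
scale = max(0, 1 - 3.38/10.4854) = 0.6776
Step 3: prox(x) = [3.8103, -5.2337, -2.6194, 1.3096]
||prox(x)|| = 7.1054
Step 4: Proximal objective.
0.5*||prox-x||^2 = 5.7122
lambda*||prox|| = 24.0163
Total = 29.7283


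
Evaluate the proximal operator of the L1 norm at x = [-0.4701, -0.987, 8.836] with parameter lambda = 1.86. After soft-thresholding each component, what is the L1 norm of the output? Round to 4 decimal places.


Soft-thresholding with lambda = 1.86:
prox(-0.4701) = sign(-0.4701)*max(|-0.4701| - 1.86, 0) = 0.0
prox(-0.987) = sign(-0.987)*max(|-0.987| - 1.86, 0) = 0.0
prox(8.836) = sign(8.836)*max(|8.836| - 1.86, 0) = 6.976
prox(x) = [0.0, 0.0, 6.976]
||prox(x)||_1 = 0.0 + 0.0 + 6.976 = 6.976


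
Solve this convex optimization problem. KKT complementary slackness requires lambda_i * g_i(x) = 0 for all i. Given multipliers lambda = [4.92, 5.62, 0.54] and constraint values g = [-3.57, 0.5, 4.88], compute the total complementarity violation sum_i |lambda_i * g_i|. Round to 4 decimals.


KKT complementary slackness check:
lambda_1 * g_1 = 4.92 * -3.57 = -17.5644
lambda_2 * g_2 = 5.62 * 0.5 = 2.81
lambda_3 * g_3 = 0.54 * 4.88 = 2.6352
Total violation = 17.5644 + 2.81 + 2.6352 = 23.0096


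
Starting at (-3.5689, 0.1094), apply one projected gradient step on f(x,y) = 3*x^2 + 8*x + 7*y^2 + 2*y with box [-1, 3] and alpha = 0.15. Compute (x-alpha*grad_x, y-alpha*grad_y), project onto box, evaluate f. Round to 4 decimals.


Step 1: Compute gradient at (-3.5689, 0.1094).
grad_x = 2*3*-3.5689 + 8 = -13.4134
grad_y = 2*7*0.1094 + 2 = 3.5316
Step 2: Gradient step.
x_raw = -3.5689 - 0.15*-13.4134 = -1.5569
y_raw = 0.1094 - 0.15*3.5316 = -0.4203
Step 3: Project onto [-1, 3].
x_proj = clip(-1.5569) = -1.0
y_proj = clip(-0.4203) = -0.4203
Step 4: Evaluate f.
f(-1.0, -0.4203) = -4.6039


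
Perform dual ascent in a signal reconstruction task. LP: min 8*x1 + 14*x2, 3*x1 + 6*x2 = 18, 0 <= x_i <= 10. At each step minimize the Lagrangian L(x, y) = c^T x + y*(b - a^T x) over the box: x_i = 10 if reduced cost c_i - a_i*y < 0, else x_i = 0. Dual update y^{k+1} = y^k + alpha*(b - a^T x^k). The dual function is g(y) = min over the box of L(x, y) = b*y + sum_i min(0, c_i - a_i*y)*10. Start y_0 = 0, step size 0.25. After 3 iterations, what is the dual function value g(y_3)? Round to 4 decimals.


Dual ascent for LP: min 8*x1 + 14*x2, 3*x1 + 6*x2 = 18, 0 <= x_i <= 10
Step 1: y^k = 0.0, reduced costs: (8.0, 14.0)
  x^k = (0.0, 0.0), subgradient = b - a^T x = 18.0
  y^{k+1} = 0.0 + 0.25*18.0 = 4.5
Step 2: y^k = 4.5, reduced costs: (-5.5, -13.0)
  x^k = (10.0, 10.0), subgradient = b - a^T x = -72.0
  y^{k+1} = 4.5 + 0.25*-72.0 = -13.5
Step 3: y^k = -13.5, reduced costs: (48.5, 95.0)
  x^k = (0.0, 0.0), subgradient = b - a^T x = 18.0
  y^{k+1} = -13.5 + 0.25*18.0 = -9.0
Dual objective at y_3 = -9.0: reduced costs (35.0, 68.0), box minimizer x = (0.0, 0.0)
g(y_3) = b*y + (c1 - a1*y)*x1 + (c2 - a2*y)*x2 = 18*(-9.0) + 35.0*0.0 + 68.0*0.0 = -162.0 + 0.0 + 0.0 = -162.0


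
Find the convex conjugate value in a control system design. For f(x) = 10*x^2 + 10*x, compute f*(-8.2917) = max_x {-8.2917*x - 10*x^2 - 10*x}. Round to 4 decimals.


f*(y) = sup_x {y*x - a*x^2 - b*x} = sup_x {(y-b)*x - a*x^2}
FOC: (y - b) - 2a*x = 0 => x* = (y - b)/(2a)
x* = (-8.2917 - 10)/(2*10) = -0.9146
f*(-8.2917) = (y-b)^2/(4a) = (-8.2917 - 10)^2/(4*10)
= 334.5863/40 = 8.3647


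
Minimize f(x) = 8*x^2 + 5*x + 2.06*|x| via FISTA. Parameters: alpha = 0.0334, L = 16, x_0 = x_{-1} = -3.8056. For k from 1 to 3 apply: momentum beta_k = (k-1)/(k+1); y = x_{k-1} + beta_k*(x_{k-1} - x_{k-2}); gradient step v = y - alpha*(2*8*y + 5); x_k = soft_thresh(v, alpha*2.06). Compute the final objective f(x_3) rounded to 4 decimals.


FISTA on f(x) = 8*x^2 + 5*x + 2.06*|x|
L = 16, alpha = 0.0334
Iteration 1: beta = 0.0, y = -3.8056 + 0.0*(-3.8056 + 3.8056) = -3.8056
  grad(y) = -55.8896, v = y - alpha*grad = -1.9389
  prox(v) = soft_thresh(-1.9389, 0.0688) = -1.8701
Iteration 2: beta = 0.3333, y = -1.8701 + 0.3333*(-1.8701 + 3.8056) = -1.2249
  grad(y) = -14.5986, v = y - alpha*grad = -0.7373
  prox(v) = soft_thresh(-0.7373, 0.0688) = -0.6685
Iteration 3: beta = 0.5, y = -0.6685 + 0.5*(-0.6685 + 1.8701) = -0.0677
  grad(y) = 3.9163, v = y - alpha*grad = -0.1985
  prox(v) = soft_thresh(-0.1985, 0.0688) = -0.1297
f(x_3) = 8*(-0.1297)^2 + 5*(-0.1297) + 2.06*|-0.1297| = -0.2468


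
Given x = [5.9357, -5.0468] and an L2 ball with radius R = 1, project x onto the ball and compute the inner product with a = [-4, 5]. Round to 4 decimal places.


Step 1: Compute ||x|| (intermediates to 6 decimals).
||x|| = sqrt(5.9357^2 + (-5.0468)^2) = 7.791195
Step 2: Project.
Since ||x|| > R, scale = R/||x|| = 1/7.791195 = 0.12835, proj(x) = scale * x
proj(x) = [0.761847, -0.647757]
Step 3: Dot product.
a^T * proj(x) = -4*0.761847 + 5*(-0.647757) = -6.2862


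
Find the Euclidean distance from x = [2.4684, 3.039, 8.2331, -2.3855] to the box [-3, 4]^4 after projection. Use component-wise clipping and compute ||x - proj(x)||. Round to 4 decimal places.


Project each component onto [-3, 4].
clip(2.4684) = 2.4684, clip(3.039) = 3.039, clip(8.2331) = 4.0, clip(-2.3855) = -2.3855
Projection = [2.4684, 3.039, 4.0, -2.3855]
Squared diffs: [0.0, 0.0, 17.9191, 0.0]
Distance = sqrt(17.9191) = 4.2331


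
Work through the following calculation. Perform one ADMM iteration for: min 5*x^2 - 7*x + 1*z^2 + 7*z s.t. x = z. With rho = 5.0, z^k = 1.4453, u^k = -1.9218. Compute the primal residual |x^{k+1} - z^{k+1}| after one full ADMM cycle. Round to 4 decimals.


ADMM iteration with rho = 5.0, z^k = 1.4453, u^k = -1.9218
Step 1: x-update.
Minimize 5*x^2 - 7*x + (5.0/2)*(x - 1.4453 - 1.9218)^2
FOC: (2*5 + 5.0)*x = 7 + 5.0*(1.4453 + 1.9218)
x^{k+1} = 1.589
Step 2: z-update.
Minimize 1*z^2 + 7*z + (5.0/2)*(1.589 - z - 1.9218)^2
FOC: (2*1 + 5.0)*z = -7 + 5.0*(1.589 - 1.9218)
z^{k+1} = -1.2377
Step 3: u-update.
u^{k+1} = -1.9218 + 1.589 + 1.2377 = 0.9049
Step 4: Primal residual = |1.589 + 1.2377| = 2.8267


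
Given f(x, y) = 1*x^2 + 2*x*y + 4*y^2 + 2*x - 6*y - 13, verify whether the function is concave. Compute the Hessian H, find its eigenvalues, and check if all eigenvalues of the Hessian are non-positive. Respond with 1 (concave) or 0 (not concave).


The Hessian of f(x,y) = 1*x^2 + 2*x*y + 4*y^2 + 2*x - 6*y - 13 is:
H = [[2, 2], [2, 8]]
Trace = 2 + 8 = 10
Determinant = 2*8 - (2)^2 = 12
Discriminant = (10)^2 - 4*12 = 52.0
Eigenvalues: lambda_1 = 1.3944, lambda_2 = 8.6056
The function is not concave.

0


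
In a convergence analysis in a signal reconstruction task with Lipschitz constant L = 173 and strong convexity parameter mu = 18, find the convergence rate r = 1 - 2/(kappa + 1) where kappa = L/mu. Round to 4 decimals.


Step 1: Compute the condition number.
kappa = L/mu = 173/18 = 9.6111
Step 2: Compute the convergence rate.
r = 1 - 2/(kappa + 1) = 1 - 2*mu/(L + mu) = (L - mu)/(L + mu) = 155/191 = 0.8115


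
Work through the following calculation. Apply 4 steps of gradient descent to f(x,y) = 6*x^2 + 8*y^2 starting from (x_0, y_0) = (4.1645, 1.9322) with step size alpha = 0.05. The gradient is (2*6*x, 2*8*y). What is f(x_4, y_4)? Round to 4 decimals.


Gradient descent on f(x,y) = 6*x^2 + 8*y^2.
Starting point: (4.1645, 1.9322), alpha = 0.05
Step 1: grad_x = 2*6*4.1645 = 49.974, grad_y = 2*8*1.9322 = 30.9152
  x_1 = 4.1645 - 0.05*49.974 = 1.6658
  y_1 = 1.9322 - 0.05*30.9152 = 0.3864
Step 2: grad_x = 2*6*1.6658 = 19.9896, grad_y = 2*8*0.3864 = 6.183
  x_2 = 1.6658 - 0.05*19.9896 = 0.6663
  y_2 = 0.3864 - 0.05*6.183 = 0.0773
Step 3: grad_x = 2*6*0.6663 = 7.9958, grad_y = 2*8*0.0773 = 1.2366
  x_3 = 0.6663 - 0.05*7.9958 = 0.2665
  y_3 = 0.0773 - 0.05*1.2366 = 0.0155
Step 4: grad_x = 2*6*0.2665 = 3.1983, grad_y = 2*8*0.0155 = 0.2473
  x_4 = 0.2665 - 0.05*3.1983 = 0.1066
  y_4 = 0.0155 - 0.05*0.2473 = 0.0031
f(0.1066, 0.0031) = 6*0.1066^2 + 8*0.0031^2 = 0.0683


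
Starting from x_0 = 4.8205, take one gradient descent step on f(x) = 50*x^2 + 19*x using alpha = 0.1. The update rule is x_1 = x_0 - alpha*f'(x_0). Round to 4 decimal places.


We compute the gradient at x_0 and apply the update.
f'(x) = 100*x + 19
f'(4.8205) = 100*4.8205 + 19 = 501.05
x_1 = 4.8205 - 0.1*501.05 = -45.2845


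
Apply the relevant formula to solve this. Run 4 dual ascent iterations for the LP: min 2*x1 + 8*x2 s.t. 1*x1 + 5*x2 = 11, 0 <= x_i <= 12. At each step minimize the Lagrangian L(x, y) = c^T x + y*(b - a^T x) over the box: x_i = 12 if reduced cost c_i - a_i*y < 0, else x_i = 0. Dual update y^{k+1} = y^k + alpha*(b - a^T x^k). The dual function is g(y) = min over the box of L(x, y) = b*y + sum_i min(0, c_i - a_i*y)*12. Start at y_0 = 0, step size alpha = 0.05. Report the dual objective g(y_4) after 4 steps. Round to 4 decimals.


Dual ascent for LP: min 2*x1 + 8*x2, 1*x1 + 5*x2 = 11, 0 <= x_i <= 12
Step 1: y^k = 0.0, reduced costs: (2.0, 8.0)
  x^k = (0.0, 0.0), subgradient = b - a^T x = 11.0
  y^{k+1} = 0.0 + 0.05*11.0 = 0.55
Step 2: y^k = 0.55, reduced costs: (1.45, 5.25)
  x^k = (0.0, 0.0), subgradient = b - a^T x = 11.0
  y^{k+1} = 0.55 + 0.05*11.0 = 1.1
Step 3: y^k = 1.1, reduced costs: (0.9, 2.5)
  x^k = (0.0, 0.0), subgradient = b - a^T x = 11.0
  y^{k+1} = 1.1 + 0.05*11.0 = 1.65
Step 4: y^k = 1.65, reduced costs: (0.35, -0.25)
  x^k = (0.0, 12.0), subgradient = b - a^T x = -49.0
  y^{k+1} = 1.65 + 0.05*-49.0 = -0.8
Dual objective at y_4 = -0.8: reduced costs (2.8, 12.0), box minimizer x = (0.0, 0.0)
g(y_4) = b*y + (c1 - a1*y)*x1 + (c2 - a2*y)*x2 = 11*(-0.8) + 2.8*0.0 + 12.0*0.0 = -8.8 + 0.0 + 0.0 = -8.8


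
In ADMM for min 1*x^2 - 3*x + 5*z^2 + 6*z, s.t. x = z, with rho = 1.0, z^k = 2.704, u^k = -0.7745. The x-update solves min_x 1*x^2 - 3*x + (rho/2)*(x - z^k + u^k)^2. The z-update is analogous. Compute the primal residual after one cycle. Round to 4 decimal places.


ADMM iteration with rho = 1.0, z^k = 2.704, u^k = -0.7745
Step 1: x-update.
Minimize 1*x^2 - 3*x + (1.0/2)*(x - 2.704 - 0.7745)^2
FOC: (2*1 + 1.0)*x = 3 + 1.0*(2.704 + 0.7745)
x^{k+1} = 2.1595
Step 2: z-update.
Minimize 5*z^2 + 6*z + (1.0/2)*(2.1595 - z - 0.7745)^2
FOC: (2*5 + 1.0)*z = -6 + 1.0*(2.1595 - 0.7745)
z^{k+1} = -0.4195
Step 3: u-update.
u^{k+1} = -0.7745 + 2.1595 + 0.4195 = 1.8045
Step 4: Primal residual = |2.1595 + 0.4195| = 2.579


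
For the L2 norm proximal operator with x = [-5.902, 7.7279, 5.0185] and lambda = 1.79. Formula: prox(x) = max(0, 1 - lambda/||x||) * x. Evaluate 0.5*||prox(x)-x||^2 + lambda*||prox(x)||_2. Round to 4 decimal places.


Step 1: Compute ||x||.
||x|| = 10.9425
Step 2: Compute scaling factor.
scale = max(0, 1 - 1.79/10.9425) = 0.8364
Step 3: prox(x) = [-4.9365, 6.4638, 4.1976]
||prox(x)|| = 9.1525
Step 4: Proximal objective.
0.5*||prox-x||^2 = 1.6021
lambda*||prox|| = 16.383
Total = 17.9851


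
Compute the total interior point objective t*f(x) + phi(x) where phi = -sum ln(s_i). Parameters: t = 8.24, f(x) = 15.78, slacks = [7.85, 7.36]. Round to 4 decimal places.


Step 1: Compute log-barrier.
ln values: [2.0605, 1.9961]
phi = -(2.0605 + 1.9961) = -4.0566
Step 2: Compute augmented objective.
t*f(x) = 8.24*15.78 = 130.0272
Total = 130.0272 - 4.0566 = 125.9706


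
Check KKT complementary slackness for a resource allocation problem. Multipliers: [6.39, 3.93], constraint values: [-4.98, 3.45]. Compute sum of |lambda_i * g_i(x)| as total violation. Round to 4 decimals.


KKT complementary slackness check:
lambda_1 * g_1 = 6.39 * -4.98 = -31.8222
lambda_2 * g_2 = 3.93 * 3.45 = 13.5585
Total violation = 31.8222 + 13.5585 = 45.3807


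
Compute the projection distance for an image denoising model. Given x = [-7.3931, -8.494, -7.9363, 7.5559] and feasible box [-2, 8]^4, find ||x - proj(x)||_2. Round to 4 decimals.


Project each component onto [-2, 8].
clip(-7.3931) = -2.0, clip(-8.494) = -2.0, clip(-7.9363) = -2.0, clip(7.5559) = 7.5559
Projection = [-2.0, -2.0, -2.0, 7.5559]
Squared diffs: [29.0855, 42.172, 35.2397, 0.0]
Distance = sqrt(106.4972) = 10.3197


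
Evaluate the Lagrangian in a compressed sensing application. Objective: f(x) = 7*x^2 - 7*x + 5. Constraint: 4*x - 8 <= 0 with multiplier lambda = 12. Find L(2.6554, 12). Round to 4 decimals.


Step 1: Evaluate f(x).
f(2.6554) = 7*2.6554^2 - 7*2.6554 + 5 = 35.7702
Step 2: Evaluate g(x).
g(2.6554) = 4*2.6554 - 8 = 2.6216
Step 3: Compute Lagrangian.
L = 35.7702 + 12*2.6216 = 67.2294


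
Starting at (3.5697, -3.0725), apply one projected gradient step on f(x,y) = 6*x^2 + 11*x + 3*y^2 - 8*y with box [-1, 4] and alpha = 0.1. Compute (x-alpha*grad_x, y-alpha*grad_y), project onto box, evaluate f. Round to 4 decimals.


Step 1: Compute gradient at (3.5697, -3.0725).
grad_x = 2*6*3.5697 + 11 = 53.8364
grad_y = 2*3*-3.0725 - 8 = -26.435
Step 2: Gradient step.
x_raw = 3.5697 - 0.1*53.8364 = -1.8139
y_raw = -3.0725 - 0.1*-26.435 = -0.429
Step 3: Project onto [-1, 4].
x_proj = clip(-1.8139) = -1.0
y_proj = clip(-0.429) = -0.429
Step 4: Evaluate f.
f(-1.0, -0.429) = -1.0159


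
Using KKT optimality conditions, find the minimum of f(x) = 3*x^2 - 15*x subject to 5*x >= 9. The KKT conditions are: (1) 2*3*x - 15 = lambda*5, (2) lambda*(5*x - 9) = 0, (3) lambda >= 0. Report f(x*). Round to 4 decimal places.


Step 1: Try lambda = 0 (constraint inactive).
Stationarity: 2*3*x - 15 = 0
x* = 15/(2*3) = 2.5
Check constraint: 5*2.5 = 12.5 >= 9 -- satisfied.
Step 2: Compute optimal value.
f(x*) = 3*2.5^2 - 15*2.5 = -18.75


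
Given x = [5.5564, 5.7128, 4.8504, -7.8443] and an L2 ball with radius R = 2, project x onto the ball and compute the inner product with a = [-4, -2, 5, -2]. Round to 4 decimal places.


Step 1: Compute ||x|| (intermediates to 6 decimals).
||x|| = sqrt(5.5564^2 + 5.7128^2 + 4.8504^2 + (-7.8443)^2) = 12.188892
Step 2: Project.
Since ||x|| > R, scale = R/||x|| = 2/12.188892 = 0.164084, proj(x) = scale * x
proj(x) = [0.911716, 0.937379, 0.795873, -1.287124]
Step 3: Dot product.
a^T * proj(x) = -4*0.911716 - 2*0.937379 + 5*0.795873 - 2*(-1.287124) = 1.032


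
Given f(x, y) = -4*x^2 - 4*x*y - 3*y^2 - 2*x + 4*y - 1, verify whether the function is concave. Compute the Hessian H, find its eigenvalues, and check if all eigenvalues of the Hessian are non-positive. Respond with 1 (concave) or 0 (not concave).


The Hessian of f(x,y) = -4*x^2 - 4*x*y - 3*y^2 - 2*x + 4*y - 1 is:
H = [[-8, -4], [-4, -6]]
Trace = -8 - 6 = -14
Determinant = -8*-6 - (-4)^2 = 32
Discriminant = (-14)^2 - 4*32 = 68.0
Eigenvalues: lambda_1 = -11.1231, lambda_2 = -2.8769
The function is concave.

1


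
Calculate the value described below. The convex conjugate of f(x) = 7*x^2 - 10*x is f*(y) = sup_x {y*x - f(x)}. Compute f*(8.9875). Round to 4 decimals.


f*(y) = sup_x {y*x - a*x^2 - b*x} = sup_x {(y-b)*x - a*x^2}
FOC: (y - b) - 2a*x = 0 => x* = (y - b)/(2a)
x* = (8.9875 + 10)/(2*7) = 1.3563
f*(8.9875) = (y-b)^2/(4a) = (8.9875 + 10)^2/(4*7)
= 360.5252/28 = 12.8759


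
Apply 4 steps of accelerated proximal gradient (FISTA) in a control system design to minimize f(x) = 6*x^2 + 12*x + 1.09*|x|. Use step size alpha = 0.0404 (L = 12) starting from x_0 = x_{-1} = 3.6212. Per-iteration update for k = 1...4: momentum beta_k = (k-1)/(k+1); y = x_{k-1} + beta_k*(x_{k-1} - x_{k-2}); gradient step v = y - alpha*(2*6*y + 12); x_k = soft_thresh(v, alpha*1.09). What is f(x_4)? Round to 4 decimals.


FISTA on f(x) = 6*x^2 + 12*x + 1.09*|x|
L = 12, alpha = 0.0404
Iteration 1: beta = 0.0, y = 3.6212 + 0.0*(3.6212 - 3.6212) = 3.6212
  grad(y) = 55.4544, v = y - alpha*grad = 1.3808
  prox(v) = soft_thresh(1.3808, 0.044) = 1.3368
Iteration 2: beta = 0.3333, y = 1.3368 + 0.3333*(1.3368 - 3.6212) = 0.5753
  grad(y) = 18.9041, v = y - alpha*grad = -0.1884
  prox(v) = soft_thresh(-0.1884, 0.044) = -0.1443
Iteration 3: beta = 0.5, y = -0.1443 + 0.5*(-0.1443 - 1.3368) = -0.8849
  grad(y) = 1.3809, v = y - alpha*grad = -0.9407
  prox(v) = soft_thresh(-0.9407, 0.044) = -0.8967
Iteration 4: beta = 0.6, y = -0.8967 + 0.6*(-0.8967 + 0.1443) = -1.3481
  grad(y) = -4.1769, v = y - alpha*grad = -1.1793
  prox(v) = soft_thresh(-1.1793, 0.044) = -1.1353
f(x_4) = 6*(-1.1353)^2 + 12*(-1.1353) + 1.09*|-1.1353| = -4.6527


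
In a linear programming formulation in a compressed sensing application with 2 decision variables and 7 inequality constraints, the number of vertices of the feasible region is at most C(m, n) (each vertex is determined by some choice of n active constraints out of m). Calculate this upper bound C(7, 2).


Each vertex corresponds to some choice of n active constraints out of m, so the number of vertices is at most C(m, n) = m! / (n!(m-n)!).
m = 7, n = 2
Numerator: 7 * 6
Denominator: 2! = 2
C(7, 2) = 21


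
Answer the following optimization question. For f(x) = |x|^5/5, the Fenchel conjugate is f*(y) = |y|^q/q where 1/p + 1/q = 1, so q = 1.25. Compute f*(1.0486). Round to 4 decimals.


The conjugate exponent q satisfies 1/p + 1/q = 1.
p = 5, so q = 5/(5 - 1) = 1.25
|y|^q = 1.0486^1.25 = 1.0611
f*(1.0486) = 1.0611 / 1.25 = 0.8489


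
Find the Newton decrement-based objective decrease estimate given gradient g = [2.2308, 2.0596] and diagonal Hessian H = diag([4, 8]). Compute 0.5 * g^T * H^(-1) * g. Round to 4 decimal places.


Step 1: H is diagonal, so H^(-1) * g = [0.5577, 0.2575].
Step 2: g^T H^(-1) g = sum_i g_i^2 / H_ii
  = (2.2308)^2/4 + (2.0596)^2/8
  = 1.2441 + 0.5302 = 1.7744
Step 3: Objective decrease = 0.5 * g^T H^(-1) g = 0.8872


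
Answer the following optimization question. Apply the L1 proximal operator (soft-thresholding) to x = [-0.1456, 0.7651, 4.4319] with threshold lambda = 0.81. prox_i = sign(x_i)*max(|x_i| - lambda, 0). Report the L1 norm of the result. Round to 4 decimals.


Soft-thresholding with lambda = 0.81:
prox(-0.1456) = sign(-0.1456)*max(|-0.1456| - 0.81, 0) = 0.0
prox(0.7651) = sign(0.7651)*max(|0.7651| - 0.81, 0) = 0.0
prox(4.4319) = sign(4.4319)*max(|4.4319| - 0.81, 0) = 3.6219
prox(x) = [0.0, 0.0, 3.6219]
||prox(x)||_1 = 0.0 + 0.0 + 3.6219 = 3.6219


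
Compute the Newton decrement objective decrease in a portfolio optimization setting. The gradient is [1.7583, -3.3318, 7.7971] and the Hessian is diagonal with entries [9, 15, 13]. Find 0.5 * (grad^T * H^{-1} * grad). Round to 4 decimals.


Step 1: H is diagonal, so H^(-1) * g = [0.1954, -0.2221, 0.5998].
Step 2: g^T H^(-1) g = sum_i g_i^2 / H_ii
  = (1.7583)^2/9 + (-3.3318)^2/15 + (7.7971)^2/13
  = 0.3435 + 0.7401 + 4.6765 = 5.7601
Step 3: Objective decrease = 0.5 * g^T H^(-1) g = 2.88


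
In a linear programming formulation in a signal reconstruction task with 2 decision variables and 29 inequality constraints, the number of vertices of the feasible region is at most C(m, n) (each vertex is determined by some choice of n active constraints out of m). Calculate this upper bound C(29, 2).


Each vertex corresponds to some choice of n active constraints out of m, so the number of vertices is at most C(m, n) = m! / (n!(m-n)!).
m = 29, n = 2
Numerator: 29 * 28
Denominator: 2! = 2
C(29, 2) = 406


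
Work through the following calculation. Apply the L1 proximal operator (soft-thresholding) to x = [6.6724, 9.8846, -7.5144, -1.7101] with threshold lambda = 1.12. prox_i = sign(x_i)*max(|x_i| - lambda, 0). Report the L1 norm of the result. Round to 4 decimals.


Soft-thresholding with lambda = 1.12:
prox(6.6724) = sign(6.6724)*max(|6.6724| - 1.12, 0) = 5.5524
prox(9.8846) = sign(9.8846)*max(|9.8846| - 1.12, 0) = 8.7646
prox(-7.5144) = sign(-7.5144)*max(|-7.5144| - 1.12, 0) = -6.3944
prox(-1.7101) = sign(-1.7101)*max(|-1.7101| - 1.12, 0) = -0.5901
prox(x) = [5.5524, 8.7646, -6.3944, -0.5901]
||prox(x)||_1 = 5.5524 + 8.7646 + 6.3944 + 0.5901 = 21.3015


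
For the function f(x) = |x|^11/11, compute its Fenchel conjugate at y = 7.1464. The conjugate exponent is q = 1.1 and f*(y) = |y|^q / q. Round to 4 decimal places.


The conjugate exponent q satisfies 1/p + 1/q = 1.
p = 11, so q = 11/(11 - 1) = 1.1
|y|^q = 7.1464^1.1 = 8.6995
f*(7.1464) = 8.6995 / 1.1 = 7.9087


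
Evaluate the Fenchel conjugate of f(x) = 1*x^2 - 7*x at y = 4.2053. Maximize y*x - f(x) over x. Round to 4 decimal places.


f*(y) = sup_x {y*x - a*x^2 - b*x} = sup_x {(y-b)*x - a*x^2}
FOC: (y - b) - 2a*x = 0 => x* = (y - b)/(2a)
x* = (4.2053 + 7)/(2*1) = 5.6027
f*(4.2053) = (y-b)^2/(4a) = (4.2053 + 7)^2/(4*1)
= 125.5587/4 = 31.3897


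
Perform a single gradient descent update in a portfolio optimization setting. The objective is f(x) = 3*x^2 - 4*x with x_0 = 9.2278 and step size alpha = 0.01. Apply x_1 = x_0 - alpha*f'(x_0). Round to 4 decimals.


We compute the gradient at x_0 and apply the update.
f'(x) = 6*x - 4
f'(9.2278) = 6*9.2278 - 4 = 51.3668
x_1 = 9.2278 - 0.01*51.3668 = 8.7141


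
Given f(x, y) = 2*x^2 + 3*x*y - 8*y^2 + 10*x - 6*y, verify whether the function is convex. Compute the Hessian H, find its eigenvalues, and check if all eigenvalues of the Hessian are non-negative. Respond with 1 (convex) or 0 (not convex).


The Hessian of f(x,y) = 2*x^2 + 3*x*y - 8*y^2 + 10*x - 6*y is:
H = [[4, 3], [3, -16]]
Trace = 4 - 16 = -12
Determinant = 4*-16 - (3)^2 = -73
Discriminant = (-12)^2 - 4*-73 = 436.0
Eigenvalues: lambda_1 = -16.4403, lambda_2 = 4.4403
The function is not convex.

0
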